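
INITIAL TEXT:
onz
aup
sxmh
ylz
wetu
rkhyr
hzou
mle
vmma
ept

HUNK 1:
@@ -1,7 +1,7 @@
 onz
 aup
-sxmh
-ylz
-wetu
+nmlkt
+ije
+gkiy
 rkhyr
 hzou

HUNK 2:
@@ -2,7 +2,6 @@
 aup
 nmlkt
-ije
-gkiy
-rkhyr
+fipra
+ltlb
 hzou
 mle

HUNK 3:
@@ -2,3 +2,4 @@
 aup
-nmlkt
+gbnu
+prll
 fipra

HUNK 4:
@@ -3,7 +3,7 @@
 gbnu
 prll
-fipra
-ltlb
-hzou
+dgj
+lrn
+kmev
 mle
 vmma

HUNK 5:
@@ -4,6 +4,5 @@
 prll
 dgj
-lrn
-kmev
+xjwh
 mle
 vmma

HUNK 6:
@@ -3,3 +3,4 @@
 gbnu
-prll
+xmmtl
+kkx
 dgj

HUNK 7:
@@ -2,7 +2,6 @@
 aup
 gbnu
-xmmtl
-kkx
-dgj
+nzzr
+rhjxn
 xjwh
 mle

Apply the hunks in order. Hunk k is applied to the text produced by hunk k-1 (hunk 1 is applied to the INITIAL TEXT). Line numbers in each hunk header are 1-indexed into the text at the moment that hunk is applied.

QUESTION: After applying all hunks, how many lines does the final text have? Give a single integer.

Answer: 9

Derivation:
Hunk 1: at line 1 remove [sxmh,ylz,wetu] add [nmlkt,ije,gkiy] -> 10 lines: onz aup nmlkt ije gkiy rkhyr hzou mle vmma ept
Hunk 2: at line 2 remove [ije,gkiy,rkhyr] add [fipra,ltlb] -> 9 lines: onz aup nmlkt fipra ltlb hzou mle vmma ept
Hunk 3: at line 2 remove [nmlkt] add [gbnu,prll] -> 10 lines: onz aup gbnu prll fipra ltlb hzou mle vmma ept
Hunk 4: at line 3 remove [fipra,ltlb,hzou] add [dgj,lrn,kmev] -> 10 lines: onz aup gbnu prll dgj lrn kmev mle vmma ept
Hunk 5: at line 4 remove [lrn,kmev] add [xjwh] -> 9 lines: onz aup gbnu prll dgj xjwh mle vmma ept
Hunk 6: at line 3 remove [prll] add [xmmtl,kkx] -> 10 lines: onz aup gbnu xmmtl kkx dgj xjwh mle vmma ept
Hunk 7: at line 2 remove [xmmtl,kkx,dgj] add [nzzr,rhjxn] -> 9 lines: onz aup gbnu nzzr rhjxn xjwh mle vmma ept
Final line count: 9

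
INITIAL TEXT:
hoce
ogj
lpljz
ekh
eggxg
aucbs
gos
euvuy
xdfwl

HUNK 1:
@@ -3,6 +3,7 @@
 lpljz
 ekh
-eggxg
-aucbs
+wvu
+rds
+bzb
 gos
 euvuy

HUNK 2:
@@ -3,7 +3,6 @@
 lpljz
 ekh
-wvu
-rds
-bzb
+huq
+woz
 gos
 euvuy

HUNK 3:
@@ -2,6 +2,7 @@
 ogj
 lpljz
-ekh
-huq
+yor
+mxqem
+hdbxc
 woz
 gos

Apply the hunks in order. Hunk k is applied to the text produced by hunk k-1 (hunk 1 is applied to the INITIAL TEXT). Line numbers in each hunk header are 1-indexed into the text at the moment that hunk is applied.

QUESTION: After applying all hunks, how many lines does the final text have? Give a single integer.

Answer: 10

Derivation:
Hunk 1: at line 3 remove [eggxg,aucbs] add [wvu,rds,bzb] -> 10 lines: hoce ogj lpljz ekh wvu rds bzb gos euvuy xdfwl
Hunk 2: at line 3 remove [wvu,rds,bzb] add [huq,woz] -> 9 lines: hoce ogj lpljz ekh huq woz gos euvuy xdfwl
Hunk 3: at line 2 remove [ekh,huq] add [yor,mxqem,hdbxc] -> 10 lines: hoce ogj lpljz yor mxqem hdbxc woz gos euvuy xdfwl
Final line count: 10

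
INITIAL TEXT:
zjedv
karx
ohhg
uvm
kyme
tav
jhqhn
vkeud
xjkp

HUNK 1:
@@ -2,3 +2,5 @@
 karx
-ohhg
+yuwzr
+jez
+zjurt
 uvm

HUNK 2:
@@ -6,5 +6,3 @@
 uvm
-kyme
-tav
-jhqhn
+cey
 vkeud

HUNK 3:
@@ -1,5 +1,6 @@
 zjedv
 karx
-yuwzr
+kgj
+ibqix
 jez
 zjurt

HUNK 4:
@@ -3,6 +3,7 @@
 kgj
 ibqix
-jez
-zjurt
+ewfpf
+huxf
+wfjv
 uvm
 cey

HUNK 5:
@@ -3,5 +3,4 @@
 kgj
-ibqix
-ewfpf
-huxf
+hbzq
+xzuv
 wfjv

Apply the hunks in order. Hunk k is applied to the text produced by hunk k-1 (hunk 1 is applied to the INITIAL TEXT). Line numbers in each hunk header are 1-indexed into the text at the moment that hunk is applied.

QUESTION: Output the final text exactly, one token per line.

Answer: zjedv
karx
kgj
hbzq
xzuv
wfjv
uvm
cey
vkeud
xjkp

Derivation:
Hunk 1: at line 2 remove [ohhg] add [yuwzr,jez,zjurt] -> 11 lines: zjedv karx yuwzr jez zjurt uvm kyme tav jhqhn vkeud xjkp
Hunk 2: at line 6 remove [kyme,tav,jhqhn] add [cey] -> 9 lines: zjedv karx yuwzr jez zjurt uvm cey vkeud xjkp
Hunk 3: at line 1 remove [yuwzr] add [kgj,ibqix] -> 10 lines: zjedv karx kgj ibqix jez zjurt uvm cey vkeud xjkp
Hunk 4: at line 3 remove [jez,zjurt] add [ewfpf,huxf,wfjv] -> 11 lines: zjedv karx kgj ibqix ewfpf huxf wfjv uvm cey vkeud xjkp
Hunk 5: at line 3 remove [ibqix,ewfpf,huxf] add [hbzq,xzuv] -> 10 lines: zjedv karx kgj hbzq xzuv wfjv uvm cey vkeud xjkp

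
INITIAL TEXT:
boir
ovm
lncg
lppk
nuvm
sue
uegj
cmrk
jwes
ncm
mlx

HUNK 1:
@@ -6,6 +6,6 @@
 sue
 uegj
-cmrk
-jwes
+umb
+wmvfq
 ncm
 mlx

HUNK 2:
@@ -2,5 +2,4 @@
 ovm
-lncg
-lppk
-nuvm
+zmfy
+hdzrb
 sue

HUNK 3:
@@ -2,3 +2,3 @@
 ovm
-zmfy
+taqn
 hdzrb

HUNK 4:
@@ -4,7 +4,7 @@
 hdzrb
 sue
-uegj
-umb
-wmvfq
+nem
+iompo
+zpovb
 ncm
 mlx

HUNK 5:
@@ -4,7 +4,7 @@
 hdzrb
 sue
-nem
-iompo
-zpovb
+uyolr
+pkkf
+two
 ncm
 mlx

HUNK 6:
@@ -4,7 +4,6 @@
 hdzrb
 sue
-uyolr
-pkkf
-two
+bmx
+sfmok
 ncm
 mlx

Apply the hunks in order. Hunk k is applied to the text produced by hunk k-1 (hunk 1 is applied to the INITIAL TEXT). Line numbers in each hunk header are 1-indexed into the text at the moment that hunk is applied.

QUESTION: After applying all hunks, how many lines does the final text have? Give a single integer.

Hunk 1: at line 6 remove [cmrk,jwes] add [umb,wmvfq] -> 11 lines: boir ovm lncg lppk nuvm sue uegj umb wmvfq ncm mlx
Hunk 2: at line 2 remove [lncg,lppk,nuvm] add [zmfy,hdzrb] -> 10 lines: boir ovm zmfy hdzrb sue uegj umb wmvfq ncm mlx
Hunk 3: at line 2 remove [zmfy] add [taqn] -> 10 lines: boir ovm taqn hdzrb sue uegj umb wmvfq ncm mlx
Hunk 4: at line 4 remove [uegj,umb,wmvfq] add [nem,iompo,zpovb] -> 10 lines: boir ovm taqn hdzrb sue nem iompo zpovb ncm mlx
Hunk 5: at line 4 remove [nem,iompo,zpovb] add [uyolr,pkkf,two] -> 10 lines: boir ovm taqn hdzrb sue uyolr pkkf two ncm mlx
Hunk 6: at line 4 remove [uyolr,pkkf,two] add [bmx,sfmok] -> 9 lines: boir ovm taqn hdzrb sue bmx sfmok ncm mlx
Final line count: 9

Answer: 9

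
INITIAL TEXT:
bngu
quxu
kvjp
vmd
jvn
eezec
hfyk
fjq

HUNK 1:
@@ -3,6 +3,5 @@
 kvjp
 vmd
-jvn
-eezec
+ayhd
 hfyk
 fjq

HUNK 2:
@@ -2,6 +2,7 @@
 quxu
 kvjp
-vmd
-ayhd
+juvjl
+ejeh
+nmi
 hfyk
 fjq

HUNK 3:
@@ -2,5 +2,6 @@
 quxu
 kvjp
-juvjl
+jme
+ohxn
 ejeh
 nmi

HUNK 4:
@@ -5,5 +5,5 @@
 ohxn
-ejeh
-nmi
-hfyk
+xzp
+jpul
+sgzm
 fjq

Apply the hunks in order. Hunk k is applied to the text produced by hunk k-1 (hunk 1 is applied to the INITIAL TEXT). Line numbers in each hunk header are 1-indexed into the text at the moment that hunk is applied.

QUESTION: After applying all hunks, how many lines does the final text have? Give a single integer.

Answer: 9

Derivation:
Hunk 1: at line 3 remove [jvn,eezec] add [ayhd] -> 7 lines: bngu quxu kvjp vmd ayhd hfyk fjq
Hunk 2: at line 2 remove [vmd,ayhd] add [juvjl,ejeh,nmi] -> 8 lines: bngu quxu kvjp juvjl ejeh nmi hfyk fjq
Hunk 3: at line 2 remove [juvjl] add [jme,ohxn] -> 9 lines: bngu quxu kvjp jme ohxn ejeh nmi hfyk fjq
Hunk 4: at line 5 remove [ejeh,nmi,hfyk] add [xzp,jpul,sgzm] -> 9 lines: bngu quxu kvjp jme ohxn xzp jpul sgzm fjq
Final line count: 9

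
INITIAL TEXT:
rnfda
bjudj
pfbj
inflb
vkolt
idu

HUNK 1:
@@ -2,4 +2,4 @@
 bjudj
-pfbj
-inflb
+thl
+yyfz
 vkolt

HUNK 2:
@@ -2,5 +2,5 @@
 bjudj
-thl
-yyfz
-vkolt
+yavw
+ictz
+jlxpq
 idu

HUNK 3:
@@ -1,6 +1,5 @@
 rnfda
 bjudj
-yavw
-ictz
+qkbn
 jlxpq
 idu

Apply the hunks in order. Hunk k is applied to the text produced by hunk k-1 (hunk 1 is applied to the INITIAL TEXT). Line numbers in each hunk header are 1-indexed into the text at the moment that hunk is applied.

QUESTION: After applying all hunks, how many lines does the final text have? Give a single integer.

Answer: 5

Derivation:
Hunk 1: at line 2 remove [pfbj,inflb] add [thl,yyfz] -> 6 lines: rnfda bjudj thl yyfz vkolt idu
Hunk 2: at line 2 remove [thl,yyfz,vkolt] add [yavw,ictz,jlxpq] -> 6 lines: rnfda bjudj yavw ictz jlxpq idu
Hunk 3: at line 1 remove [yavw,ictz] add [qkbn] -> 5 lines: rnfda bjudj qkbn jlxpq idu
Final line count: 5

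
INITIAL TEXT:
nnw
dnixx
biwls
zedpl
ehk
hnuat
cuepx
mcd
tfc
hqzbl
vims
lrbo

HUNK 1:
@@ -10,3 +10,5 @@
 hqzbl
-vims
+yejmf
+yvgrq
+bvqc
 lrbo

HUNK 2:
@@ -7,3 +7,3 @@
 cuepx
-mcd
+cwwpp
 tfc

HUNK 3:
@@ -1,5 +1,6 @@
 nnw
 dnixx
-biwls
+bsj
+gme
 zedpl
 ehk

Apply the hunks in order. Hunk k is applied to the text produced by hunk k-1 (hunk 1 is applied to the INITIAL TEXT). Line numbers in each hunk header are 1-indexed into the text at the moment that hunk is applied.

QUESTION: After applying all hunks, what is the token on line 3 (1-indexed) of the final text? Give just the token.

Answer: bsj

Derivation:
Hunk 1: at line 10 remove [vims] add [yejmf,yvgrq,bvqc] -> 14 lines: nnw dnixx biwls zedpl ehk hnuat cuepx mcd tfc hqzbl yejmf yvgrq bvqc lrbo
Hunk 2: at line 7 remove [mcd] add [cwwpp] -> 14 lines: nnw dnixx biwls zedpl ehk hnuat cuepx cwwpp tfc hqzbl yejmf yvgrq bvqc lrbo
Hunk 3: at line 1 remove [biwls] add [bsj,gme] -> 15 lines: nnw dnixx bsj gme zedpl ehk hnuat cuepx cwwpp tfc hqzbl yejmf yvgrq bvqc lrbo
Final line 3: bsj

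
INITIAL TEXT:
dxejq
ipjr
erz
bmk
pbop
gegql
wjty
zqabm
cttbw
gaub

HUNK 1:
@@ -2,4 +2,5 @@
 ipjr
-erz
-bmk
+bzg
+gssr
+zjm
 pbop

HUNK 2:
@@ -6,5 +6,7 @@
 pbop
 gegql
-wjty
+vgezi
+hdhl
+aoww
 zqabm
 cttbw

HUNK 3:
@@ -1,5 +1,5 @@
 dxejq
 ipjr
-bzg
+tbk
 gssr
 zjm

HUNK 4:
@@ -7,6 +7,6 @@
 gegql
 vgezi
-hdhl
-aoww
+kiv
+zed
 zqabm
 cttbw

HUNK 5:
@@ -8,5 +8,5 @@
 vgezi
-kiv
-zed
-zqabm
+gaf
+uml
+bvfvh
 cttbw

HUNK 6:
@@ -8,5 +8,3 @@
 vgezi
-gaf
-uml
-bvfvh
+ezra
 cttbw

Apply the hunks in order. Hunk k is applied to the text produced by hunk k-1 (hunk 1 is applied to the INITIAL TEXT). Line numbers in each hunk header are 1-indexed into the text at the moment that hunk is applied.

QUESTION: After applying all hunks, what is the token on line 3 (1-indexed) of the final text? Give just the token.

Hunk 1: at line 2 remove [erz,bmk] add [bzg,gssr,zjm] -> 11 lines: dxejq ipjr bzg gssr zjm pbop gegql wjty zqabm cttbw gaub
Hunk 2: at line 6 remove [wjty] add [vgezi,hdhl,aoww] -> 13 lines: dxejq ipjr bzg gssr zjm pbop gegql vgezi hdhl aoww zqabm cttbw gaub
Hunk 3: at line 1 remove [bzg] add [tbk] -> 13 lines: dxejq ipjr tbk gssr zjm pbop gegql vgezi hdhl aoww zqabm cttbw gaub
Hunk 4: at line 7 remove [hdhl,aoww] add [kiv,zed] -> 13 lines: dxejq ipjr tbk gssr zjm pbop gegql vgezi kiv zed zqabm cttbw gaub
Hunk 5: at line 8 remove [kiv,zed,zqabm] add [gaf,uml,bvfvh] -> 13 lines: dxejq ipjr tbk gssr zjm pbop gegql vgezi gaf uml bvfvh cttbw gaub
Hunk 6: at line 8 remove [gaf,uml,bvfvh] add [ezra] -> 11 lines: dxejq ipjr tbk gssr zjm pbop gegql vgezi ezra cttbw gaub
Final line 3: tbk

Answer: tbk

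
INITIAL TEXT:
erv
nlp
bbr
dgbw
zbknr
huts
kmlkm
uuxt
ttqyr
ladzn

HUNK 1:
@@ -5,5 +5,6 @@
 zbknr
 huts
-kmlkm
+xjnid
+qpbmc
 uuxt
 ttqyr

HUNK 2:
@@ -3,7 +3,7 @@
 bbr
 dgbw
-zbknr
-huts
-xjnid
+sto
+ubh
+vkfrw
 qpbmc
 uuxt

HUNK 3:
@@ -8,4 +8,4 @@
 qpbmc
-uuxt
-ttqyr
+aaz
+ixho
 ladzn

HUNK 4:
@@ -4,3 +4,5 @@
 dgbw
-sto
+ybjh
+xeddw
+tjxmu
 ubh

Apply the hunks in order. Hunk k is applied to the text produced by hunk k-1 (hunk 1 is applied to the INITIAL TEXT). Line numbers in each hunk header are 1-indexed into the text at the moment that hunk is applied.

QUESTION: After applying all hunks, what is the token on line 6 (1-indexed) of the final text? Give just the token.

Hunk 1: at line 5 remove [kmlkm] add [xjnid,qpbmc] -> 11 lines: erv nlp bbr dgbw zbknr huts xjnid qpbmc uuxt ttqyr ladzn
Hunk 2: at line 3 remove [zbknr,huts,xjnid] add [sto,ubh,vkfrw] -> 11 lines: erv nlp bbr dgbw sto ubh vkfrw qpbmc uuxt ttqyr ladzn
Hunk 3: at line 8 remove [uuxt,ttqyr] add [aaz,ixho] -> 11 lines: erv nlp bbr dgbw sto ubh vkfrw qpbmc aaz ixho ladzn
Hunk 4: at line 4 remove [sto] add [ybjh,xeddw,tjxmu] -> 13 lines: erv nlp bbr dgbw ybjh xeddw tjxmu ubh vkfrw qpbmc aaz ixho ladzn
Final line 6: xeddw

Answer: xeddw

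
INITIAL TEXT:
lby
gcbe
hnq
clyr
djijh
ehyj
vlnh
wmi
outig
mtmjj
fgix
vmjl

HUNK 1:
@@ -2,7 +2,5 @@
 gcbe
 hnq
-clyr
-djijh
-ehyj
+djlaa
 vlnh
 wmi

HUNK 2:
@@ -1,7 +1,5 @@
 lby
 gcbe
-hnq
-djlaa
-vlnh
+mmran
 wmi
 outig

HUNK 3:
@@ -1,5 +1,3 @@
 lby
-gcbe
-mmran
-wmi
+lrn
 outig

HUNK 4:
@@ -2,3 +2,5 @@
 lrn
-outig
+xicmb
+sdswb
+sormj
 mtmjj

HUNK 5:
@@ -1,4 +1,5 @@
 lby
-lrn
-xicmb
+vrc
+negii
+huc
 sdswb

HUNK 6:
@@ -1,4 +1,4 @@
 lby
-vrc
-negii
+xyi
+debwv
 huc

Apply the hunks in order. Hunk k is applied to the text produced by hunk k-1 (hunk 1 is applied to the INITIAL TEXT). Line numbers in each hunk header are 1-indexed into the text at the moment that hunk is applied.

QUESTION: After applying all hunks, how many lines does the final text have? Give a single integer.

Answer: 9

Derivation:
Hunk 1: at line 2 remove [clyr,djijh,ehyj] add [djlaa] -> 10 lines: lby gcbe hnq djlaa vlnh wmi outig mtmjj fgix vmjl
Hunk 2: at line 1 remove [hnq,djlaa,vlnh] add [mmran] -> 8 lines: lby gcbe mmran wmi outig mtmjj fgix vmjl
Hunk 3: at line 1 remove [gcbe,mmran,wmi] add [lrn] -> 6 lines: lby lrn outig mtmjj fgix vmjl
Hunk 4: at line 2 remove [outig] add [xicmb,sdswb,sormj] -> 8 lines: lby lrn xicmb sdswb sormj mtmjj fgix vmjl
Hunk 5: at line 1 remove [lrn,xicmb] add [vrc,negii,huc] -> 9 lines: lby vrc negii huc sdswb sormj mtmjj fgix vmjl
Hunk 6: at line 1 remove [vrc,negii] add [xyi,debwv] -> 9 lines: lby xyi debwv huc sdswb sormj mtmjj fgix vmjl
Final line count: 9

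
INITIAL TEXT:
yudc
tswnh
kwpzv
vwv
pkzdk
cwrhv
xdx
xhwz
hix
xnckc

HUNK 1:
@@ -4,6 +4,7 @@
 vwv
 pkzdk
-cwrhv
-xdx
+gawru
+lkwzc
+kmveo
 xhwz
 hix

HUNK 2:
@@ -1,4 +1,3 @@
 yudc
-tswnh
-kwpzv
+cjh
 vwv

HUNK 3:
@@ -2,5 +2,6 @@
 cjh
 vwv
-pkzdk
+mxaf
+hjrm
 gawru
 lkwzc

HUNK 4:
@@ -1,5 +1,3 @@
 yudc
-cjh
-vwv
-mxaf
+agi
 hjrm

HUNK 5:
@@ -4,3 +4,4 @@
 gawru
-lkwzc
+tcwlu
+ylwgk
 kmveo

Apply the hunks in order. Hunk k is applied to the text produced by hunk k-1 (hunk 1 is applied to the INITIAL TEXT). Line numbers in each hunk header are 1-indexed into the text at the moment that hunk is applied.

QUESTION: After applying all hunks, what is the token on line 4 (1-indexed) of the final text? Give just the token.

Hunk 1: at line 4 remove [cwrhv,xdx] add [gawru,lkwzc,kmveo] -> 11 lines: yudc tswnh kwpzv vwv pkzdk gawru lkwzc kmveo xhwz hix xnckc
Hunk 2: at line 1 remove [tswnh,kwpzv] add [cjh] -> 10 lines: yudc cjh vwv pkzdk gawru lkwzc kmveo xhwz hix xnckc
Hunk 3: at line 2 remove [pkzdk] add [mxaf,hjrm] -> 11 lines: yudc cjh vwv mxaf hjrm gawru lkwzc kmveo xhwz hix xnckc
Hunk 4: at line 1 remove [cjh,vwv,mxaf] add [agi] -> 9 lines: yudc agi hjrm gawru lkwzc kmveo xhwz hix xnckc
Hunk 5: at line 4 remove [lkwzc] add [tcwlu,ylwgk] -> 10 lines: yudc agi hjrm gawru tcwlu ylwgk kmveo xhwz hix xnckc
Final line 4: gawru

Answer: gawru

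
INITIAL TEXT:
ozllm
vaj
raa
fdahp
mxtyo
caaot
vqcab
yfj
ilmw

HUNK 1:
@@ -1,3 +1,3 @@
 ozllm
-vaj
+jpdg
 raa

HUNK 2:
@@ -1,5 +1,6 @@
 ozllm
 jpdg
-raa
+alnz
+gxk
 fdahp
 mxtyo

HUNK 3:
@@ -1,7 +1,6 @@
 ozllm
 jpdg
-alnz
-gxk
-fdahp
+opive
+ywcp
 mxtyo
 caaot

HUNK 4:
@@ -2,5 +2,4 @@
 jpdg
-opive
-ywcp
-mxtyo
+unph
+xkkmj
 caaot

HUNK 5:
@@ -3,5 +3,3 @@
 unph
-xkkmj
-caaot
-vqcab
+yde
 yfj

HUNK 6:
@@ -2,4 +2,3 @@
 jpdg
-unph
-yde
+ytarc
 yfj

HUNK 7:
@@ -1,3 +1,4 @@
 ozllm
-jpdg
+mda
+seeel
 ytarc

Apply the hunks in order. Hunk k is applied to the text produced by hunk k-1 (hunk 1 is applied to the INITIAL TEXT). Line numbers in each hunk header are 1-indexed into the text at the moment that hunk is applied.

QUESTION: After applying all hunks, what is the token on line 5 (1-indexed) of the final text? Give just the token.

Answer: yfj

Derivation:
Hunk 1: at line 1 remove [vaj] add [jpdg] -> 9 lines: ozllm jpdg raa fdahp mxtyo caaot vqcab yfj ilmw
Hunk 2: at line 1 remove [raa] add [alnz,gxk] -> 10 lines: ozllm jpdg alnz gxk fdahp mxtyo caaot vqcab yfj ilmw
Hunk 3: at line 1 remove [alnz,gxk,fdahp] add [opive,ywcp] -> 9 lines: ozllm jpdg opive ywcp mxtyo caaot vqcab yfj ilmw
Hunk 4: at line 2 remove [opive,ywcp,mxtyo] add [unph,xkkmj] -> 8 lines: ozllm jpdg unph xkkmj caaot vqcab yfj ilmw
Hunk 5: at line 3 remove [xkkmj,caaot,vqcab] add [yde] -> 6 lines: ozllm jpdg unph yde yfj ilmw
Hunk 6: at line 2 remove [unph,yde] add [ytarc] -> 5 lines: ozllm jpdg ytarc yfj ilmw
Hunk 7: at line 1 remove [jpdg] add [mda,seeel] -> 6 lines: ozllm mda seeel ytarc yfj ilmw
Final line 5: yfj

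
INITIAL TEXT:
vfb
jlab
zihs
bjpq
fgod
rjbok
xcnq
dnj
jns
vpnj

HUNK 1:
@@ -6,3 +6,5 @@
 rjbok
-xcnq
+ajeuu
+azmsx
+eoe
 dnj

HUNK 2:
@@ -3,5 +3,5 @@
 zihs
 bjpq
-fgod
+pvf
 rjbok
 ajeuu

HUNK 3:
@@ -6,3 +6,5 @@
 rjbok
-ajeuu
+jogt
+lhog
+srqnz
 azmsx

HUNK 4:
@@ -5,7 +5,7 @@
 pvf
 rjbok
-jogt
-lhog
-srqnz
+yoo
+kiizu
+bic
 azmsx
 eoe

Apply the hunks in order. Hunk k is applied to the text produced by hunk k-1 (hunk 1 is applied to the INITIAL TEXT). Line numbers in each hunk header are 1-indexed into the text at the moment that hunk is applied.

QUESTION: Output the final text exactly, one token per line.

Hunk 1: at line 6 remove [xcnq] add [ajeuu,azmsx,eoe] -> 12 lines: vfb jlab zihs bjpq fgod rjbok ajeuu azmsx eoe dnj jns vpnj
Hunk 2: at line 3 remove [fgod] add [pvf] -> 12 lines: vfb jlab zihs bjpq pvf rjbok ajeuu azmsx eoe dnj jns vpnj
Hunk 3: at line 6 remove [ajeuu] add [jogt,lhog,srqnz] -> 14 lines: vfb jlab zihs bjpq pvf rjbok jogt lhog srqnz azmsx eoe dnj jns vpnj
Hunk 4: at line 5 remove [jogt,lhog,srqnz] add [yoo,kiizu,bic] -> 14 lines: vfb jlab zihs bjpq pvf rjbok yoo kiizu bic azmsx eoe dnj jns vpnj

Answer: vfb
jlab
zihs
bjpq
pvf
rjbok
yoo
kiizu
bic
azmsx
eoe
dnj
jns
vpnj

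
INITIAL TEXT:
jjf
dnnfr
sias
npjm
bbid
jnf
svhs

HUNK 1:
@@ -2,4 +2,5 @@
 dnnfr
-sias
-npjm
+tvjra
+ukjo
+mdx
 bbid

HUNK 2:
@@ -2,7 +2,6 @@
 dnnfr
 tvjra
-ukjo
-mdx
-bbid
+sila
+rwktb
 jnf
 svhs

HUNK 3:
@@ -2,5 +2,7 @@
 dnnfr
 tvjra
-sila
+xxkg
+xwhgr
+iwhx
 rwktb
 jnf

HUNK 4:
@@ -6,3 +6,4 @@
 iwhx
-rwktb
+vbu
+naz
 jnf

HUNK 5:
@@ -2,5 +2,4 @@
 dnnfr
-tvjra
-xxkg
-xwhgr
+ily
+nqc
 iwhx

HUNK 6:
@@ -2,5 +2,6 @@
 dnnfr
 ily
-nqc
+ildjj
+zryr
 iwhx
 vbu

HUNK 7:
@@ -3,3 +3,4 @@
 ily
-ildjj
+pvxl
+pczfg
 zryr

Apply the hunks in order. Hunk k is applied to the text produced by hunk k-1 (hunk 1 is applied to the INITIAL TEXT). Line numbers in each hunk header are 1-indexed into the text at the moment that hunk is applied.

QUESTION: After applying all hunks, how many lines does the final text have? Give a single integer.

Answer: 11

Derivation:
Hunk 1: at line 2 remove [sias,npjm] add [tvjra,ukjo,mdx] -> 8 lines: jjf dnnfr tvjra ukjo mdx bbid jnf svhs
Hunk 2: at line 2 remove [ukjo,mdx,bbid] add [sila,rwktb] -> 7 lines: jjf dnnfr tvjra sila rwktb jnf svhs
Hunk 3: at line 2 remove [sila] add [xxkg,xwhgr,iwhx] -> 9 lines: jjf dnnfr tvjra xxkg xwhgr iwhx rwktb jnf svhs
Hunk 4: at line 6 remove [rwktb] add [vbu,naz] -> 10 lines: jjf dnnfr tvjra xxkg xwhgr iwhx vbu naz jnf svhs
Hunk 5: at line 2 remove [tvjra,xxkg,xwhgr] add [ily,nqc] -> 9 lines: jjf dnnfr ily nqc iwhx vbu naz jnf svhs
Hunk 6: at line 2 remove [nqc] add [ildjj,zryr] -> 10 lines: jjf dnnfr ily ildjj zryr iwhx vbu naz jnf svhs
Hunk 7: at line 3 remove [ildjj] add [pvxl,pczfg] -> 11 lines: jjf dnnfr ily pvxl pczfg zryr iwhx vbu naz jnf svhs
Final line count: 11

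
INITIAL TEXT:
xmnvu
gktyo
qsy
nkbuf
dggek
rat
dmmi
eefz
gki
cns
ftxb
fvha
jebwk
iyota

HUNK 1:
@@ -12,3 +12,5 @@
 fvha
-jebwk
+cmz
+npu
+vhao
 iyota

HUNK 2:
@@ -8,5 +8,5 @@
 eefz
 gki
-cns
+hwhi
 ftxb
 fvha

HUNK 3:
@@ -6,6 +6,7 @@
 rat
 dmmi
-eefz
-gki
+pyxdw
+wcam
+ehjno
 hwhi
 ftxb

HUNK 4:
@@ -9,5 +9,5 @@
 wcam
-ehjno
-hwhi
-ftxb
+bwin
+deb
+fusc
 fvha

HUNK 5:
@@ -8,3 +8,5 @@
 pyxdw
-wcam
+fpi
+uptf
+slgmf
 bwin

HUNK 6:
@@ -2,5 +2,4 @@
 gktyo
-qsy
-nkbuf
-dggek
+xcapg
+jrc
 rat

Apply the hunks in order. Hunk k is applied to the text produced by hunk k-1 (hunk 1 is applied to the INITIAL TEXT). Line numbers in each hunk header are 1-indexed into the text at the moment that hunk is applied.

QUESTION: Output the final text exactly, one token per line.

Hunk 1: at line 12 remove [jebwk] add [cmz,npu,vhao] -> 16 lines: xmnvu gktyo qsy nkbuf dggek rat dmmi eefz gki cns ftxb fvha cmz npu vhao iyota
Hunk 2: at line 8 remove [cns] add [hwhi] -> 16 lines: xmnvu gktyo qsy nkbuf dggek rat dmmi eefz gki hwhi ftxb fvha cmz npu vhao iyota
Hunk 3: at line 6 remove [eefz,gki] add [pyxdw,wcam,ehjno] -> 17 lines: xmnvu gktyo qsy nkbuf dggek rat dmmi pyxdw wcam ehjno hwhi ftxb fvha cmz npu vhao iyota
Hunk 4: at line 9 remove [ehjno,hwhi,ftxb] add [bwin,deb,fusc] -> 17 lines: xmnvu gktyo qsy nkbuf dggek rat dmmi pyxdw wcam bwin deb fusc fvha cmz npu vhao iyota
Hunk 5: at line 8 remove [wcam] add [fpi,uptf,slgmf] -> 19 lines: xmnvu gktyo qsy nkbuf dggek rat dmmi pyxdw fpi uptf slgmf bwin deb fusc fvha cmz npu vhao iyota
Hunk 6: at line 2 remove [qsy,nkbuf,dggek] add [xcapg,jrc] -> 18 lines: xmnvu gktyo xcapg jrc rat dmmi pyxdw fpi uptf slgmf bwin deb fusc fvha cmz npu vhao iyota

Answer: xmnvu
gktyo
xcapg
jrc
rat
dmmi
pyxdw
fpi
uptf
slgmf
bwin
deb
fusc
fvha
cmz
npu
vhao
iyota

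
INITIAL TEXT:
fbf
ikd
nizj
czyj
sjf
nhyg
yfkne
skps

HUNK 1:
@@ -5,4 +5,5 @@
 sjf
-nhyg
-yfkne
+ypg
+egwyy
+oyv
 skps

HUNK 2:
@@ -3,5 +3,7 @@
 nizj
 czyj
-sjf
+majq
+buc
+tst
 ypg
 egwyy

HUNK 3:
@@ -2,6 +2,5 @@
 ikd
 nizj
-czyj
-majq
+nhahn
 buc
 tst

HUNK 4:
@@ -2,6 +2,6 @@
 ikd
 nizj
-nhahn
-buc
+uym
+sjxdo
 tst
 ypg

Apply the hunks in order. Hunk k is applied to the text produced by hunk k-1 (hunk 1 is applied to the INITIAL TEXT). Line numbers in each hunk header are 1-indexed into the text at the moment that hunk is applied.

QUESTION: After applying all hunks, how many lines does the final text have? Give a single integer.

Answer: 10

Derivation:
Hunk 1: at line 5 remove [nhyg,yfkne] add [ypg,egwyy,oyv] -> 9 lines: fbf ikd nizj czyj sjf ypg egwyy oyv skps
Hunk 2: at line 3 remove [sjf] add [majq,buc,tst] -> 11 lines: fbf ikd nizj czyj majq buc tst ypg egwyy oyv skps
Hunk 3: at line 2 remove [czyj,majq] add [nhahn] -> 10 lines: fbf ikd nizj nhahn buc tst ypg egwyy oyv skps
Hunk 4: at line 2 remove [nhahn,buc] add [uym,sjxdo] -> 10 lines: fbf ikd nizj uym sjxdo tst ypg egwyy oyv skps
Final line count: 10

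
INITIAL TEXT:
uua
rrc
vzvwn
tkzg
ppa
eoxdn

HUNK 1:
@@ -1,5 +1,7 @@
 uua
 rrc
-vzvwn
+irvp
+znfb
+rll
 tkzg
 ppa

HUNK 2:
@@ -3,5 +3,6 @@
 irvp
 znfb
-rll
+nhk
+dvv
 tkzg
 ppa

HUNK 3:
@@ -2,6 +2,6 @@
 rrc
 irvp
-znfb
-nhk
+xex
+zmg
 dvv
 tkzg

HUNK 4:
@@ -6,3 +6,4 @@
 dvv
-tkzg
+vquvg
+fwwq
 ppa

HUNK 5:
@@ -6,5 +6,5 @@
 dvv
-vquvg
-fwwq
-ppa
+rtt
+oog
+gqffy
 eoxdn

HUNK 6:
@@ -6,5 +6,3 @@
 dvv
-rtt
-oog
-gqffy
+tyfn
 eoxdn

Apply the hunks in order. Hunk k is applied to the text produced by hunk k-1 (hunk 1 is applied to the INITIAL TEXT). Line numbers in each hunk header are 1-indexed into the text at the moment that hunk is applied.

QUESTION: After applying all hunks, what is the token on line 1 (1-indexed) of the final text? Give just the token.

Hunk 1: at line 1 remove [vzvwn] add [irvp,znfb,rll] -> 8 lines: uua rrc irvp znfb rll tkzg ppa eoxdn
Hunk 2: at line 3 remove [rll] add [nhk,dvv] -> 9 lines: uua rrc irvp znfb nhk dvv tkzg ppa eoxdn
Hunk 3: at line 2 remove [znfb,nhk] add [xex,zmg] -> 9 lines: uua rrc irvp xex zmg dvv tkzg ppa eoxdn
Hunk 4: at line 6 remove [tkzg] add [vquvg,fwwq] -> 10 lines: uua rrc irvp xex zmg dvv vquvg fwwq ppa eoxdn
Hunk 5: at line 6 remove [vquvg,fwwq,ppa] add [rtt,oog,gqffy] -> 10 lines: uua rrc irvp xex zmg dvv rtt oog gqffy eoxdn
Hunk 6: at line 6 remove [rtt,oog,gqffy] add [tyfn] -> 8 lines: uua rrc irvp xex zmg dvv tyfn eoxdn
Final line 1: uua

Answer: uua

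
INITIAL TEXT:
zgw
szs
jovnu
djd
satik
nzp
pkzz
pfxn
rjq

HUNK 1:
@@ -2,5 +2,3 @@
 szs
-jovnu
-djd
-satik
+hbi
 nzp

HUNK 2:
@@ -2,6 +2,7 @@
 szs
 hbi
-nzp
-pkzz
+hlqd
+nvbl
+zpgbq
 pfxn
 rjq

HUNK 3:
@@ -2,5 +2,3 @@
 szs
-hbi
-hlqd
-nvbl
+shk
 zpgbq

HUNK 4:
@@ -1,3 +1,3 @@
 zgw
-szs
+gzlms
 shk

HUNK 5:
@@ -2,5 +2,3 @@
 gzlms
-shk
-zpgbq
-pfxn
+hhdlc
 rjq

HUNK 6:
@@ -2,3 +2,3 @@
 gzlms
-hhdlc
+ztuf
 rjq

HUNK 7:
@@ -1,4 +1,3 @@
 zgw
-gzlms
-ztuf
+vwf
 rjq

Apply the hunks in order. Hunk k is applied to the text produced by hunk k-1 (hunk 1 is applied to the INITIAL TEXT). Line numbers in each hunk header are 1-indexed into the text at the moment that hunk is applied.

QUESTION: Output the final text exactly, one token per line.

Hunk 1: at line 2 remove [jovnu,djd,satik] add [hbi] -> 7 lines: zgw szs hbi nzp pkzz pfxn rjq
Hunk 2: at line 2 remove [nzp,pkzz] add [hlqd,nvbl,zpgbq] -> 8 lines: zgw szs hbi hlqd nvbl zpgbq pfxn rjq
Hunk 3: at line 2 remove [hbi,hlqd,nvbl] add [shk] -> 6 lines: zgw szs shk zpgbq pfxn rjq
Hunk 4: at line 1 remove [szs] add [gzlms] -> 6 lines: zgw gzlms shk zpgbq pfxn rjq
Hunk 5: at line 2 remove [shk,zpgbq,pfxn] add [hhdlc] -> 4 lines: zgw gzlms hhdlc rjq
Hunk 6: at line 2 remove [hhdlc] add [ztuf] -> 4 lines: zgw gzlms ztuf rjq
Hunk 7: at line 1 remove [gzlms,ztuf] add [vwf] -> 3 lines: zgw vwf rjq

Answer: zgw
vwf
rjq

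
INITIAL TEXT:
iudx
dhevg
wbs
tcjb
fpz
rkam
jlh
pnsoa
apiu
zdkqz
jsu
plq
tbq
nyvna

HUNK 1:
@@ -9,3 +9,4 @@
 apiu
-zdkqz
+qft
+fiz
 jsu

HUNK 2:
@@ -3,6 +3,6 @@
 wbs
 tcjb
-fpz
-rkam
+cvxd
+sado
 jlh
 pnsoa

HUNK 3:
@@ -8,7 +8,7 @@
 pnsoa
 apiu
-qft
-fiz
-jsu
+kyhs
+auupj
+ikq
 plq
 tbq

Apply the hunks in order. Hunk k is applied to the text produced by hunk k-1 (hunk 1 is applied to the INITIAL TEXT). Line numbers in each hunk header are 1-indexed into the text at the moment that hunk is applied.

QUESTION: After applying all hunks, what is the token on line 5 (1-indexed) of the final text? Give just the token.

Answer: cvxd

Derivation:
Hunk 1: at line 9 remove [zdkqz] add [qft,fiz] -> 15 lines: iudx dhevg wbs tcjb fpz rkam jlh pnsoa apiu qft fiz jsu plq tbq nyvna
Hunk 2: at line 3 remove [fpz,rkam] add [cvxd,sado] -> 15 lines: iudx dhevg wbs tcjb cvxd sado jlh pnsoa apiu qft fiz jsu plq tbq nyvna
Hunk 3: at line 8 remove [qft,fiz,jsu] add [kyhs,auupj,ikq] -> 15 lines: iudx dhevg wbs tcjb cvxd sado jlh pnsoa apiu kyhs auupj ikq plq tbq nyvna
Final line 5: cvxd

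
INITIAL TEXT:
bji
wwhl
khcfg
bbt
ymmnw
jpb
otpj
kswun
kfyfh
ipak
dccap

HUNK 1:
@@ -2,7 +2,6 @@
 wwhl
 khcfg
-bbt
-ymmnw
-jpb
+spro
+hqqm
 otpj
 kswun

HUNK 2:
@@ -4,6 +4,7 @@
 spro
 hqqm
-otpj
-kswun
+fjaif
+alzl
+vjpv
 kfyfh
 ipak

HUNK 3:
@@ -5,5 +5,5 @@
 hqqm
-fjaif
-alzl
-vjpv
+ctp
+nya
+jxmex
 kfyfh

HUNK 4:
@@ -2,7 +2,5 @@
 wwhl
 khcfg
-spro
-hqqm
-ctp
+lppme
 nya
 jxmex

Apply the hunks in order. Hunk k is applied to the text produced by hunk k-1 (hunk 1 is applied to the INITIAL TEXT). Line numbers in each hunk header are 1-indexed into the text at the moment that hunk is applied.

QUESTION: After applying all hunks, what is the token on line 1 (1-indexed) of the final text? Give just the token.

Hunk 1: at line 2 remove [bbt,ymmnw,jpb] add [spro,hqqm] -> 10 lines: bji wwhl khcfg spro hqqm otpj kswun kfyfh ipak dccap
Hunk 2: at line 4 remove [otpj,kswun] add [fjaif,alzl,vjpv] -> 11 lines: bji wwhl khcfg spro hqqm fjaif alzl vjpv kfyfh ipak dccap
Hunk 3: at line 5 remove [fjaif,alzl,vjpv] add [ctp,nya,jxmex] -> 11 lines: bji wwhl khcfg spro hqqm ctp nya jxmex kfyfh ipak dccap
Hunk 4: at line 2 remove [spro,hqqm,ctp] add [lppme] -> 9 lines: bji wwhl khcfg lppme nya jxmex kfyfh ipak dccap
Final line 1: bji

Answer: bji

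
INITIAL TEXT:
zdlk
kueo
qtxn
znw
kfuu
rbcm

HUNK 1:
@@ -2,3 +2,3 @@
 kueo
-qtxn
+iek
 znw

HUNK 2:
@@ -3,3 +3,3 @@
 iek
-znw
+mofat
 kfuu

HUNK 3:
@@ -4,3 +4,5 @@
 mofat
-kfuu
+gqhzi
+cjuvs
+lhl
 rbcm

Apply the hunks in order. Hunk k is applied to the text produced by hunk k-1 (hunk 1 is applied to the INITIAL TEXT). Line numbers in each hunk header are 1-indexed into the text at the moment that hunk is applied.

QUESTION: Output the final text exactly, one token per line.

Answer: zdlk
kueo
iek
mofat
gqhzi
cjuvs
lhl
rbcm

Derivation:
Hunk 1: at line 2 remove [qtxn] add [iek] -> 6 lines: zdlk kueo iek znw kfuu rbcm
Hunk 2: at line 3 remove [znw] add [mofat] -> 6 lines: zdlk kueo iek mofat kfuu rbcm
Hunk 3: at line 4 remove [kfuu] add [gqhzi,cjuvs,lhl] -> 8 lines: zdlk kueo iek mofat gqhzi cjuvs lhl rbcm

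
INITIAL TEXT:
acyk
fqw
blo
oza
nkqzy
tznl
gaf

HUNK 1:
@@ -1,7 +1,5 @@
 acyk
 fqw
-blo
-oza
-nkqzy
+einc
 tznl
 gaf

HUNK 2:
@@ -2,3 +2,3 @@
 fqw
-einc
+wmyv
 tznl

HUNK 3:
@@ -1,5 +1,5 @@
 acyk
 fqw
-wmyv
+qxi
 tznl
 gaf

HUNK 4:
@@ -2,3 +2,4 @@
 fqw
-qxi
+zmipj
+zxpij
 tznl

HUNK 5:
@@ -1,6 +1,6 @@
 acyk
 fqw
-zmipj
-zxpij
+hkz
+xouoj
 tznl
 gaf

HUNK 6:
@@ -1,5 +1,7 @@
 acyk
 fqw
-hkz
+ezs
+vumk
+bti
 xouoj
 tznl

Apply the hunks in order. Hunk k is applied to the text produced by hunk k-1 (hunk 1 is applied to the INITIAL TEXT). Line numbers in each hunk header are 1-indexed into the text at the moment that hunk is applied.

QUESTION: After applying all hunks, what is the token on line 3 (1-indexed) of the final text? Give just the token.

Hunk 1: at line 1 remove [blo,oza,nkqzy] add [einc] -> 5 lines: acyk fqw einc tznl gaf
Hunk 2: at line 2 remove [einc] add [wmyv] -> 5 lines: acyk fqw wmyv tznl gaf
Hunk 3: at line 1 remove [wmyv] add [qxi] -> 5 lines: acyk fqw qxi tznl gaf
Hunk 4: at line 2 remove [qxi] add [zmipj,zxpij] -> 6 lines: acyk fqw zmipj zxpij tznl gaf
Hunk 5: at line 1 remove [zmipj,zxpij] add [hkz,xouoj] -> 6 lines: acyk fqw hkz xouoj tznl gaf
Hunk 6: at line 1 remove [hkz] add [ezs,vumk,bti] -> 8 lines: acyk fqw ezs vumk bti xouoj tznl gaf
Final line 3: ezs

Answer: ezs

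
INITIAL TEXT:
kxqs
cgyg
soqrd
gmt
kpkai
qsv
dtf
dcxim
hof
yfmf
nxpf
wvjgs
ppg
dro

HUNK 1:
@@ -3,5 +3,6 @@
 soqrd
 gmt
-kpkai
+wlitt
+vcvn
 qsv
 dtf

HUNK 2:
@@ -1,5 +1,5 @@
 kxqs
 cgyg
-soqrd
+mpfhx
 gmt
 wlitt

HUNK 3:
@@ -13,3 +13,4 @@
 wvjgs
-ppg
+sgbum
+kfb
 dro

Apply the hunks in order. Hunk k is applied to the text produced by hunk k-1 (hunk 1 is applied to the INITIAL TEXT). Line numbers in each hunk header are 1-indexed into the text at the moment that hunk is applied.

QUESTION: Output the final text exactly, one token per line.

Hunk 1: at line 3 remove [kpkai] add [wlitt,vcvn] -> 15 lines: kxqs cgyg soqrd gmt wlitt vcvn qsv dtf dcxim hof yfmf nxpf wvjgs ppg dro
Hunk 2: at line 1 remove [soqrd] add [mpfhx] -> 15 lines: kxqs cgyg mpfhx gmt wlitt vcvn qsv dtf dcxim hof yfmf nxpf wvjgs ppg dro
Hunk 3: at line 13 remove [ppg] add [sgbum,kfb] -> 16 lines: kxqs cgyg mpfhx gmt wlitt vcvn qsv dtf dcxim hof yfmf nxpf wvjgs sgbum kfb dro

Answer: kxqs
cgyg
mpfhx
gmt
wlitt
vcvn
qsv
dtf
dcxim
hof
yfmf
nxpf
wvjgs
sgbum
kfb
dro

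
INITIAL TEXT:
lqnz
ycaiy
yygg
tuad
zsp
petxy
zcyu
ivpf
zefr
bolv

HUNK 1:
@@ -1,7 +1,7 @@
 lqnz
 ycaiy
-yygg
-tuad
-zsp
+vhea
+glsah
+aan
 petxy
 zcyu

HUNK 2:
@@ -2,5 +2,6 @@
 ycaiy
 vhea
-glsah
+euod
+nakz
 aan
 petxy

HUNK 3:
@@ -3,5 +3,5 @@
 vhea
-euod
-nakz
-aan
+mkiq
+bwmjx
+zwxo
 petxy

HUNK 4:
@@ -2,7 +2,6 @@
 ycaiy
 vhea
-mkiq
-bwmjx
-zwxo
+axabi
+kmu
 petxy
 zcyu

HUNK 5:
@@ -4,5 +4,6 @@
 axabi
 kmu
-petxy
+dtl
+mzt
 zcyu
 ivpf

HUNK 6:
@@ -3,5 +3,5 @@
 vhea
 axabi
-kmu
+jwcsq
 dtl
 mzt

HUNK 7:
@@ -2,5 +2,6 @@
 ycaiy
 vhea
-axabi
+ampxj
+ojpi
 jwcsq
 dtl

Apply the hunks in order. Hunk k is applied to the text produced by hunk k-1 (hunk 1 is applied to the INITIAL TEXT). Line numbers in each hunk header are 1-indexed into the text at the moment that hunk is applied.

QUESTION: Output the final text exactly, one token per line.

Answer: lqnz
ycaiy
vhea
ampxj
ojpi
jwcsq
dtl
mzt
zcyu
ivpf
zefr
bolv

Derivation:
Hunk 1: at line 1 remove [yygg,tuad,zsp] add [vhea,glsah,aan] -> 10 lines: lqnz ycaiy vhea glsah aan petxy zcyu ivpf zefr bolv
Hunk 2: at line 2 remove [glsah] add [euod,nakz] -> 11 lines: lqnz ycaiy vhea euod nakz aan petxy zcyu ivpf zefr bolv
Hunk 3: at line 3 remove [euod,nakz,aan] add [mkiq,bwmjx,zwxo] -> 11 lines: lqnz ycaiy vhea mkiq bwmjx zwxo petxy zcyu ivpf zefr bolv
Hunk 4: at line 2 remove [mkiq,bwmjx,zwxo] add [axabi,kmu] -> 10 lines: lqnz ycaiy vhea axabi kmu petxy zcyu ivpf zefr bolv
Hunk 5: at line 4 remove [petxy] add [dtl,mzt] -> 11 lines: lqnz ycaiy vhea axabi kmu dtl mzt zcyu ivpf zefr bolv
Hunk 6: at line 3 remove [kmu] add [jwcsq] -> 11 lines: lqnz ycaiy vhea axabi jwcsq dtl mzt zcyu ivpf zefr bolv
Hunk 7: at line 2 remove [axabi] add [ampxj,ojpi] -> 12 lines: lqnz ycaiy vhea ampxj ojpi jwcsq dtl mzt zcyu ivpf zefr bolv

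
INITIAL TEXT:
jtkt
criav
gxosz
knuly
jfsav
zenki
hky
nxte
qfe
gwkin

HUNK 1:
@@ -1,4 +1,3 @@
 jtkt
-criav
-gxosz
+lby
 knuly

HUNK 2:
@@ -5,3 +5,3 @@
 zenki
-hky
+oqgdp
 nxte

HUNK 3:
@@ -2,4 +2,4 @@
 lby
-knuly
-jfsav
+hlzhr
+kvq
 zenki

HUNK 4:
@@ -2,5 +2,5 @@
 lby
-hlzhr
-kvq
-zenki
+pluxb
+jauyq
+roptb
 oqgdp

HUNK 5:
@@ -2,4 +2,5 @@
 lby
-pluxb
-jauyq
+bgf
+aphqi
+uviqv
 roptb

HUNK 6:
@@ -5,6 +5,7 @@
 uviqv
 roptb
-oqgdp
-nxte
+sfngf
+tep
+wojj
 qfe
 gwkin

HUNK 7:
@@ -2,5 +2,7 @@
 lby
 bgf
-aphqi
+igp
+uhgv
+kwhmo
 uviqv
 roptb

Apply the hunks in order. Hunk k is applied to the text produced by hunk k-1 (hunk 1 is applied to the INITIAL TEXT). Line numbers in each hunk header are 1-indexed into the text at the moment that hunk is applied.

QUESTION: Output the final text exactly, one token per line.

Answer: jtkt
lby
bgf
igp
uhgv
kwhmo
uviqv
roptb
sfngf
tep
wojj
qfe
gwkin

Derivation:
Hunk 1: at line 1 remove [criav,gxosz] add [lby] -> 9 lines: jtkt lby knuly jfsav zenki hky nxte qfe gwkin
Hunk 2: at line 5 remove [hky] add [oqgdp] -> 9 lines: jtkt lby knuly jfsav zenki oqgdp nxte qfe gwkin
Hunk 3: at line 2 remove [knuly,jfsav] add [hlzhr,kvq] -> 9 lines: jtkt lby hlzhr kvq zenki oqgdp nxte qfe gwkin
Hunk 4: at line 2 remove [hlzhr,kvq,zenki] add [pluxb,jauyq,roptb] -> 9 lines: jtkt lby pluxb jauyq roptb oqgdp nxte qfe gwkin
Hunk 5: at line 2 remove [pluxb,jauyq] add [bgf,aphqi,uviqv] -> 10 lines: jtkt lby bgf aphqi uviqv roptb oqgdp nxte qfe gwkin
Hunk 6: at line 5 remove [oqgdp,nxte] add [sfngf,tep,wojj] -> 11 lines: jtkt lby bgf aphqi uviqv roptb sfngf tep wojj qfe gwkin
Hunk 7: at line 2 remove [aphqi] add [igp,uhgv,kwhmo] -> 13 lines: jtkt lby bgf igp uhgv kwhmo uviqv roptb sfngf tep wojj qfe gwkin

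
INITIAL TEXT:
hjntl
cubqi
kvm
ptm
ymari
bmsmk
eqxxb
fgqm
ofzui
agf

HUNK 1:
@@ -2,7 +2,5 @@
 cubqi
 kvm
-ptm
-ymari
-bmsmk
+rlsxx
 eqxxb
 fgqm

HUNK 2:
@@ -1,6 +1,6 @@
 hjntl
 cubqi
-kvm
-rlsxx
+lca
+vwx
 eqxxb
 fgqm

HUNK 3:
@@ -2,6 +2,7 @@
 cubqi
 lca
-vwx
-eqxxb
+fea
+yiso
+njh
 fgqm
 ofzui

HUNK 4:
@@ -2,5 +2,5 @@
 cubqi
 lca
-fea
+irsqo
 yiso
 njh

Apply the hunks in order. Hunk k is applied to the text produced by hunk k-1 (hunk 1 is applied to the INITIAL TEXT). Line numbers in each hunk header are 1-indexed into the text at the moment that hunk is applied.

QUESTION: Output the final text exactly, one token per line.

Answer: hjntl
cubqi
lca
irsqo
yiso
njh
fgqm
ofzui
agf

Derivation:
Hunk 1: at line 2 remove [ptm,ymari,bmsmk] add [rlsxx] -> 8 lines: hjntl cubqi kvm rlsxx eqxxb fgqm ofzui agf
Hunk 2: at line 1 remove [kvm,rlsxx] add [lca,vwx] -> 8 lines: hjntl cubqi lca vwx eqxxb fgqm ofzui agf
Hunk 3: at line 2 remove [vwx,eqxxb] add [fea,yiso,njh] -> 9 lines: hjntl cubqi lca fea yiso njh fgqm ofzui agf
Hunk 4: at line 2 remove [fea] add [irsqo] -> 9 lines: hjntl cubqi lca irsqo yiso njh fgqm ofzui agf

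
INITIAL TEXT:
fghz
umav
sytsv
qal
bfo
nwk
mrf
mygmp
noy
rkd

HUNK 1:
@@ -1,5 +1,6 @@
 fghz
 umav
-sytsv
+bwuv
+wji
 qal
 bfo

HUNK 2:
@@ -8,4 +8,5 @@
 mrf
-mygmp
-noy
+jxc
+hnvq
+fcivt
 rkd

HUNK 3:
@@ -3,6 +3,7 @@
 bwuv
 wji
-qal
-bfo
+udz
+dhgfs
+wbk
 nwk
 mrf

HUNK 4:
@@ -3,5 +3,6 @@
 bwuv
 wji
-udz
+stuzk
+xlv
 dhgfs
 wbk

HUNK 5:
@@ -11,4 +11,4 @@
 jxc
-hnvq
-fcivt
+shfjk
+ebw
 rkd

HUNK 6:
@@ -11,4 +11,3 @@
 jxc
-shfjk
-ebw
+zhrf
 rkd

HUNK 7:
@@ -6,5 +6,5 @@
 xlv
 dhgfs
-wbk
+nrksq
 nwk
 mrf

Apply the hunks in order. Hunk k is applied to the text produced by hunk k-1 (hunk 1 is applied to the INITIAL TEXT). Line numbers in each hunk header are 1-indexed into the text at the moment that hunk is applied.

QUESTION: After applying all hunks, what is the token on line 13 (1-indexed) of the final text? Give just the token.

Answer: rkd

Derivation:
Hunk 1: at line 1 remove [sytsv] add [bwuv,wji] -> 11 lines: fghz umav bwuv wji qal bfo nwk mrf mygmp noy rkd
Hunk 2: at line 8 remove [mygmp,noy] add [jxc,hnvq,fcivt] -> 12 lines: fghz umav bwuv wji qal bfo nwk mrf jxc hnvq fcivt rkd
Hunk 3: at line 3 remove [qal,bfo] add [udz,dhgfs,wbk] -> 13 lines: fghz umav bwuv wji udz dhgfs wbk nwk mrf jxc hnvq fcivt rkd
Hunk 4: at line 3 remove [udz] add [stuzk,xlv] -> 14 lines: fghz umav bwuv wji stuzk xlv dhgfs wbk nwk mrf jxc hnvq fcivt rkd
Hunk 5: at line 11 remove [hnvq,fcivt] add [shfjk,ebw] -> 14 lines: fghz umav bwuv wji stuzk xlv dhgfs wbk nwk mrf jxc shfjk ebw rkd
Hunk 6: at line 11 remove [shfjk,ebw] add [zhrf] -> 13 lines: fghz umav bwuv wji stuzk xlv dhgfs wbk nwk mrf jxc zhrf rkd
Hunk 7: at line 6 remove [wbk] add [nrksq] -> 13 lines: fghz umav bwuv wji stuzk xlv dhgfs nrksq nwk mrf jxc zhrf rkd
Final line 13: rkd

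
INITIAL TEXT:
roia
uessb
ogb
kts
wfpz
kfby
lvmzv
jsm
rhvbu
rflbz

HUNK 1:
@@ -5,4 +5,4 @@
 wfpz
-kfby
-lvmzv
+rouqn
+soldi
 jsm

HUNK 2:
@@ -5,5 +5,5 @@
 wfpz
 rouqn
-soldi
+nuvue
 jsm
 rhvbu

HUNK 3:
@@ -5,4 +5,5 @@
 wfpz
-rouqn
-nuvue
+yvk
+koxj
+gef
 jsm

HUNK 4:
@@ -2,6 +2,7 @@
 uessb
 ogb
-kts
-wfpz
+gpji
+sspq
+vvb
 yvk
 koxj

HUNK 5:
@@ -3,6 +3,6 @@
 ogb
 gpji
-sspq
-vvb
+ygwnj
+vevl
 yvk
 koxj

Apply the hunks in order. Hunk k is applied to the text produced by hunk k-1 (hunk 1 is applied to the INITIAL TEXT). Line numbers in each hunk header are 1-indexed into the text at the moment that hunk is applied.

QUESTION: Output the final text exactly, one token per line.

Answer: roia
uessb
ogb
gpji
ygwnj
vevl
yvk
koxj
gef
jsm
rhvbu
rflbz

Derivation:
Hunk 1: at line 5 remove [kfby,lvmzv] add [rouqn,soldi] -> 10 lines: roia uessb ogb kts wfpz rouqn soldi jsm rhvbu rflbz
Hunk 2: at line 5 remove [soldi] add [nuvue] -> 10 lines: roia uessb ogb kts wfpz rouqn nuvue jsm rhvbu rflbz
Hunk 3: at line 5 remove [rouqn,nuvue] add [yvk,koxj,gef] -> 11 lines: roia uessb ogb kts wfpz yvk koxj gef jsm rhvbu rflbz
Hunk 4: at line 2 remove [kts,wfpz] add [gpji,sspq,vvb] -> 12 lines: roia uessb ogb gpji sspq vvb yvk koxj gef jsm rhvbu rflbz
Hunk 5: at line 3 remove [sspq,vvb] add [ygwnj,vevl] -> 12 lines: roia uessb ogb gpji ygwnj vevl yvk koxj gef jsm rhvbu rflbz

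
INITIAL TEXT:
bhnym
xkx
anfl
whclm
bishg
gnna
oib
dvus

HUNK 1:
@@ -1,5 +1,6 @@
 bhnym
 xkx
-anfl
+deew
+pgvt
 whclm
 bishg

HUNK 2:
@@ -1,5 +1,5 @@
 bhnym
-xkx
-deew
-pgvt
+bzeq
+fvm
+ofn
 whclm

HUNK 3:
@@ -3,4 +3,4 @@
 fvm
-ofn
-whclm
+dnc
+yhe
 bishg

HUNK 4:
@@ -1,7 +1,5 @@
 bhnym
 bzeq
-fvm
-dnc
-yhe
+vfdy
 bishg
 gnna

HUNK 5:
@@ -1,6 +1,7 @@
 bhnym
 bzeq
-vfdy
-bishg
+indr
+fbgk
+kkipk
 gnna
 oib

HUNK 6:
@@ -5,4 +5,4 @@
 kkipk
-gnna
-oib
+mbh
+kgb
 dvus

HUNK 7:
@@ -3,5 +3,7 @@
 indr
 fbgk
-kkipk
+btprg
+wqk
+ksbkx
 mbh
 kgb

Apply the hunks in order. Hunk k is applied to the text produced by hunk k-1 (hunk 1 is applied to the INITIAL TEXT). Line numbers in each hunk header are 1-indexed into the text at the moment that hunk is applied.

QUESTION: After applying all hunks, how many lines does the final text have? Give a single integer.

Hunk 1: at line 1 remove [anfl] add [deew,pgvt] -> 9 lines: bhnym xkx deew pgvt whclm bishg gnna oib dvus
Hunk 2: at line 1 remove [xkx,deew,pgvt] add [bzeq,fvm,ofn] -> 9 lines: bhnym bzeq fvm ofn whclm bishg gnna oib dvus
Hunk 3: at line 3 remove [ofn,whclm] add [dnc,yhe] -> 9 lines: bhnym bzeq fvm dnc yhe bishg gnna oib dvus
Hunk 4: at line 1 remove [fvm,dnc,yhe] add [vfdy] -> 7 lines: bhnym bzeq vfdy bishg gnna oib dvus
Hunk 5: at line 1 remove [vfdy,bishg] add [indr,fbgk,kkipk] -> 8 lines: bhnym bzeq indr fbgk kkipk gnna oib dvus
Hunk 6: at line 5 remove [gnna,oib] add [mbh,kgb] -> 8 lines: bhnym bzeq indr fbgk kkipk mbh kgb dvus
Hunk 7: at line 3 remove [kkipk] add [btprg,wqk,ksbkx] -> 10 lines: bhnym bzeq indr fbgk btprg wqk ksbkx mbh kgb dvus
Final line count: 10

Answer: 10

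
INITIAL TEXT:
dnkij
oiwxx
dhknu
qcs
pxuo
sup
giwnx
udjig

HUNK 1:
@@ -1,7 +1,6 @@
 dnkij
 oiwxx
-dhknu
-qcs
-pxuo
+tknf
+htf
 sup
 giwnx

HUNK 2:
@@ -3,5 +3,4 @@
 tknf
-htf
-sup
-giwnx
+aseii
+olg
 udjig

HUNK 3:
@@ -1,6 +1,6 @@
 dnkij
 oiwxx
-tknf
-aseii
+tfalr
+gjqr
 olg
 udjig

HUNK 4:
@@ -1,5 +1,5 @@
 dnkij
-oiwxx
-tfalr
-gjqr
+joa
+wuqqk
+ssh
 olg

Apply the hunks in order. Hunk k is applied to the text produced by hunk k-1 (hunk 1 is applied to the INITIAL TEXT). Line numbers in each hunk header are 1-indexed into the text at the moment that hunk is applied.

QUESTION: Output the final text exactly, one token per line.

Hunk 1: at line 1 remove [dhknu,qcs,pxuo] add [tknf,htf] -> 7 lines: dnkij oiwxx tknf htf sup giwnx udjig
Hunk 2: at line 3 remove [htf,sup,giwnx] add [aseii,olg] -> 6 lines: dnkij oiwxx tknf aseii olg udjig
Hunk 3: at line 1 remove [tknf,aseii] add [tfalr,gjqr] -> 6 lines: dnkij oiwxx tfalr gjqr olg udjig
Hunk 4: at line 1 remove [oiwxx,tfalr,gjqr] add [joa,wuqqk,ssh] -> 6 lines: dnkij joa wuqqk ssh olg udjig

Answer: dnkij
joa
wuqqk
ssh
olg
udjig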